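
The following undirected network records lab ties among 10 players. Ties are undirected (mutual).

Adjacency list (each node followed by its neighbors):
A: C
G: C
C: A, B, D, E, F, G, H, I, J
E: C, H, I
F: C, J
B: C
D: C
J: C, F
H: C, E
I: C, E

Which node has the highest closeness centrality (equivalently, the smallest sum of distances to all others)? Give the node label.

C

Farness (sum of distances to all others) for each node — A:17, B:17, C:9, D:17, E:15, F:16, G:17, H:16, I:16, J:16.
The smallest farness is 9, for C, so C has the highest closeness.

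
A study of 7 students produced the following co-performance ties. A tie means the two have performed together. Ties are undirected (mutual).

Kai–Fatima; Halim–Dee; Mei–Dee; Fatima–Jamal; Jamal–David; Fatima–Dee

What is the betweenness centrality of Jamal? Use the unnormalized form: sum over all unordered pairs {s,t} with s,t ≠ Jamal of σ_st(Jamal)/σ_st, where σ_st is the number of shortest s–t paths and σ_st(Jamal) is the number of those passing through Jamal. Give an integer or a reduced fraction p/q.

5

Pairs whose geodesics pass through Jamal — David–Dee: 1; David–Kai: 1; David–Mei: 1; David–Halim: 1; David–Fatima: 1.
All other pairs contribute 0.
Summing the contributions gives betweenness(Jamal) = 5.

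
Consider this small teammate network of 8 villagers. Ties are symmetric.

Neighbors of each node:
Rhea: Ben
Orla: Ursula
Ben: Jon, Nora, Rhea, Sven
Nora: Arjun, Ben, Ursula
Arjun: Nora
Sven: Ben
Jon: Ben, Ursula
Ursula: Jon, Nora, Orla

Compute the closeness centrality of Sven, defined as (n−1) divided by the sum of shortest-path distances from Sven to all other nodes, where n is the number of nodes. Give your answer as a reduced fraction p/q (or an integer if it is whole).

7/17

Distances from Sven: Arjun:3, Ben:1, Jon:2, Nora:2, Orla:4, Rhea:2, Ursula:3. Sum = 17.
n = 8, so closeness = 7/17.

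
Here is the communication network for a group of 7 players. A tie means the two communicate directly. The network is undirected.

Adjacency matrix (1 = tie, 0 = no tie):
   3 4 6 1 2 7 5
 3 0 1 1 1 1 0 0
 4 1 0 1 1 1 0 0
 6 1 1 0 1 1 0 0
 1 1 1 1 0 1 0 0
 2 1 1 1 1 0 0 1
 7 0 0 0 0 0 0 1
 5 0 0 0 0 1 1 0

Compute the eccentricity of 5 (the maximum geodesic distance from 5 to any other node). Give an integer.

Distances from 5: 1:2, 2:1, 3:2, 4:2, 6:2, 7:1.
The largest is 2 (to 3, 4, 6, and 1), so the eccentricity of 5 is 2.

2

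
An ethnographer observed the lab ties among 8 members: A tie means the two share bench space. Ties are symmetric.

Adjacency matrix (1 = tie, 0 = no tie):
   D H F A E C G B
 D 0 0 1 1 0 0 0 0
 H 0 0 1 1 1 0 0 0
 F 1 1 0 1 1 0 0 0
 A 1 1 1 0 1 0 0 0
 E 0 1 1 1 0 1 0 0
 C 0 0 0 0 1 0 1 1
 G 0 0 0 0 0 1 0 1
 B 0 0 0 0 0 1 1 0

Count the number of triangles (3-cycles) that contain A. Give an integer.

4

A's neighbors: D, E, F, and H.
Neighbor pairs that are themselves tied: A–D–F; A–E–F; A–E–H; A–F–H. Each forms one triangle with A, for 4 in total.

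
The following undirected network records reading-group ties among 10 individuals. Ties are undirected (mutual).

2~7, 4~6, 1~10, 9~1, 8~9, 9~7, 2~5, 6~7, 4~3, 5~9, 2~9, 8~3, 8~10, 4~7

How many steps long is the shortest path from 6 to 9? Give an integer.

2

One shortest route is 6 – 7 – 9, which uses 2 edges, and 6 and 9 are not directly tied, so nothing shorter exists. So d(6,9) = 2.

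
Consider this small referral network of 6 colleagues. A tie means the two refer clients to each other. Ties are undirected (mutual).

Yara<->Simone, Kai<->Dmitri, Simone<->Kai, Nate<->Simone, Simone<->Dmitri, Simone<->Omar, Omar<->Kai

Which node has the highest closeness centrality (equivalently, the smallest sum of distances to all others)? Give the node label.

Simone

Farness (sum of distances to all others) for each node — Dmitri:8, Kai:7, Nate:9, Omar:8, Simone:5, Yara:9.
The smallest farness is 5, for Simone, so Simone has the highest closeness.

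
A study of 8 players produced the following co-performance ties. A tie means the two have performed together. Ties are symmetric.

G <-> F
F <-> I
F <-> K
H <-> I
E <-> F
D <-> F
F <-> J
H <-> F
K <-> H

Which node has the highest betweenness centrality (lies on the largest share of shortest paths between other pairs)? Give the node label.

Unnormalized betweenness of each node: D:0, E:0, F:37/2, G:0, H:1/2, I:0, J:0, K:0.
F has the largest value, 37/2, making it the main broker — the node through which the most shortest paths run.

F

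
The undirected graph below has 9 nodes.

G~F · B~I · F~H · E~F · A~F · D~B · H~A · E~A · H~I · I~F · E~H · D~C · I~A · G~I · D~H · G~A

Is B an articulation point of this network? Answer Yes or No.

Even without B, every remaining node can still reach every other (the residual graph is connected), so B is not a cut vertex.

No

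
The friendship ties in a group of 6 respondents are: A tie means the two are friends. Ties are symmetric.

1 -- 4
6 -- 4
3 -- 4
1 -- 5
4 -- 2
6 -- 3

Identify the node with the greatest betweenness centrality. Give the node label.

4

Unnormalized betweenness of each node: 1:4, 2:0, 3:0, 4:8, 5:0, 6:0.
4 has the largest value, 8, making it the main broker — the node through which the most shortest paths run.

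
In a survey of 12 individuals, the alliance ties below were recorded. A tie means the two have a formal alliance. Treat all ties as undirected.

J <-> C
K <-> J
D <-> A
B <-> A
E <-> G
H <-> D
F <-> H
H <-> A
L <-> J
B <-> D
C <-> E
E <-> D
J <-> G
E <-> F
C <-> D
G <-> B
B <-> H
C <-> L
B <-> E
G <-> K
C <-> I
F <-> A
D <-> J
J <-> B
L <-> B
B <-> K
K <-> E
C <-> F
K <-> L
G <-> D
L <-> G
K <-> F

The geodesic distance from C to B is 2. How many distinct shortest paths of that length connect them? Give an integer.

The shortest distance is 2. The length-2 paths are: C–L–B; C–D–B; C–E–B; C–J–B.
That gives 4 distinct shortest paths.

4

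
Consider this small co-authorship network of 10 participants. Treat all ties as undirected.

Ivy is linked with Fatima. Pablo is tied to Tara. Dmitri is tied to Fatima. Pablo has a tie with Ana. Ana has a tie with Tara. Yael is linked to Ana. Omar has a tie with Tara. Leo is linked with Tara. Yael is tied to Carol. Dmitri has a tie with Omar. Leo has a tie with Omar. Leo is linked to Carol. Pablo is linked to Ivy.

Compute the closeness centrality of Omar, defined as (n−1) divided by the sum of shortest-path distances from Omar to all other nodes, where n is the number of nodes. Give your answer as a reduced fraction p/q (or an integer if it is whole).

Distances from Omar: Ana:2, Carol:2, Dmitri:1, Fatima:2, Ivy:3, Leo:1, Pablo:2, Tara:1, Yael:3. Sum = 17.
n = 10, so closeness = 9/17.

9/17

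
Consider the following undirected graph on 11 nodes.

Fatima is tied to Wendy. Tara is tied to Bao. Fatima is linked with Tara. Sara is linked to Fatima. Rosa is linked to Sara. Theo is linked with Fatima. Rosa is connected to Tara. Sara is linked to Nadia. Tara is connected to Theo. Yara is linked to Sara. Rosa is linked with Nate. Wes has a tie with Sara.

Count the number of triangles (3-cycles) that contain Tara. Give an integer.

1

Tara's neighbors: Bao, Fatima, Rosa, and Theo.
Neighbor pairs that are themselves tied: Tara–Fatima–Theo. Each forms one triangle with Tara, for 1 in total.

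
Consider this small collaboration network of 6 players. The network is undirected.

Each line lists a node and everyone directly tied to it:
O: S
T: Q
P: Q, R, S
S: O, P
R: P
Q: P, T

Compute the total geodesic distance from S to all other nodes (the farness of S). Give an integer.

Distances from S: O:1, P:1, Q:2, R:2, T:3.
Sum = 1 + 1 + 2 + 2 + 3 = 9.

9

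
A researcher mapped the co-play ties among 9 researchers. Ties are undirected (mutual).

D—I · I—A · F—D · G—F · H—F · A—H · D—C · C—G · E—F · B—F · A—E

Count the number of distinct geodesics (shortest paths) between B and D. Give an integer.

The shortest distance is 2, and the only length-2 path is B–F–D. So there is exactly 1 shortest path.

1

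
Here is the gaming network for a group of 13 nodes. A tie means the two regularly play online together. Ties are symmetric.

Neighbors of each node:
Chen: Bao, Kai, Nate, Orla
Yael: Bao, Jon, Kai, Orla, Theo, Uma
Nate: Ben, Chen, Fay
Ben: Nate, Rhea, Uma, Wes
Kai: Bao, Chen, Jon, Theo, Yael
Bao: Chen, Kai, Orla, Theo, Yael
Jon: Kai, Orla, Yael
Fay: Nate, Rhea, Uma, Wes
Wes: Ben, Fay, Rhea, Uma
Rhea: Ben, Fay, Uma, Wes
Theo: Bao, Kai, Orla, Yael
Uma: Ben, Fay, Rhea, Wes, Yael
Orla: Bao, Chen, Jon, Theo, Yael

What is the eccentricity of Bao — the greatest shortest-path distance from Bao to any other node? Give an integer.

3

Distances from Bao: Ben:3, Chen:1, Fay:3, Jon:2, Kai:1, Nate:2, Orla:1, Rhea:3, Theo:1, Uma:2, Wes:3, Yael:1.
The largest is 3 (to Fay, Ben, Wes, and Rhea), so the eccentricity of Bao is 3.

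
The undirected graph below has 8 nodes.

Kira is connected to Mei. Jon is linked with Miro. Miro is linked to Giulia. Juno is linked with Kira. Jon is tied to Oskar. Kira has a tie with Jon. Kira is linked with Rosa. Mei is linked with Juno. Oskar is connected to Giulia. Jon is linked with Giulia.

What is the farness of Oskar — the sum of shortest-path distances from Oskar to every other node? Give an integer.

15

Distances from Oskar: Giulia:1, Jon:1, Juno:3, Kira:2, Mei:3, Miro:2, Rosa:3.
Sum = 1 + 1 + 3 + 2 + 3 + 2 + 3 = 15.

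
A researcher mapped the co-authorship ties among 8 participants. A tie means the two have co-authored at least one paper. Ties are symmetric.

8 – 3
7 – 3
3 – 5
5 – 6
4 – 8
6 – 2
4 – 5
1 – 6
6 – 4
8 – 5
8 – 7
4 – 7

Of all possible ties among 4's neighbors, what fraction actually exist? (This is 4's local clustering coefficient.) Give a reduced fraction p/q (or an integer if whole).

4's neighbors: 5, 6, 7, and 8 (k = 4).
Possible neighbor pairs: C(4,2) = 6. Edges among them: 5–6, 5–8, 7–8 → e = 3.
Clustering(4) = 3/6 = 1/2.

1/2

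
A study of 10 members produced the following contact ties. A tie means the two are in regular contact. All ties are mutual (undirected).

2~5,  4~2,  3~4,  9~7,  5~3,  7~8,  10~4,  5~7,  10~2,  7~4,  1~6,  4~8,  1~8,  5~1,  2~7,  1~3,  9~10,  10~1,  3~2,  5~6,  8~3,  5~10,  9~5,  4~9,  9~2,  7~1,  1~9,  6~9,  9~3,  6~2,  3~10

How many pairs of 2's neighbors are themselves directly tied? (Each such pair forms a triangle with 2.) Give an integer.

2's neighbors: 3, 4, 5, 6, 7, 9, and 10.
Neighbor pairs that are themselves tied: 2–3–4; 2–3–5; 2–3–9; 2–3–10; 2–4–7; 2–4–9; 2–4–10; 2–5–6; 2–5–7; 2–5–9; 2–5–10; 2–6–9; 2–7–9; 2–9–10. Each forms one triangle with 2, for 14 in total.

14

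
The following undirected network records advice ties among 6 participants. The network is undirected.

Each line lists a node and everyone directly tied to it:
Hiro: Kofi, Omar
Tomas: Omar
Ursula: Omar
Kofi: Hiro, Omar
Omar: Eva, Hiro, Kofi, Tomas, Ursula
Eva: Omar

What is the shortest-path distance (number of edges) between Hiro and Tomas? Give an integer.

One shortest route is Hiro – Omar – Tomas, which uses 2 edges, and Hiro and Tomas are not directly tied, so nothing shorter exists. So d(Hiro,Tomas) = 2.

2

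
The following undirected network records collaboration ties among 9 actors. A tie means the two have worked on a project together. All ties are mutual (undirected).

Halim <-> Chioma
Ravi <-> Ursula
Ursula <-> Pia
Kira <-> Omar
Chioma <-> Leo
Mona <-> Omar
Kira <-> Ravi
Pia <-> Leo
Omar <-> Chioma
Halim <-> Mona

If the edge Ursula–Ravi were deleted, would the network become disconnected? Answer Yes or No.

No

Even without that edge, Ursula still reaches Ravi via Ursula – Pia – Leo – Chioma – Omar – Kira – Ravi, so the network stays connected. Not a bridge.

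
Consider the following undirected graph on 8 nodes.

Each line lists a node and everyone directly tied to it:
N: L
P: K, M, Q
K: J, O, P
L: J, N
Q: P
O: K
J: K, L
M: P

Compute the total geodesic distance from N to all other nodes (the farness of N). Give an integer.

24

Distances from N: J:2, K:3, L:1, M:5, O:4, P:4, Q:5.
Sum = 2 + 3 + 1 + 5 + 4 + 4 + 5 = 24.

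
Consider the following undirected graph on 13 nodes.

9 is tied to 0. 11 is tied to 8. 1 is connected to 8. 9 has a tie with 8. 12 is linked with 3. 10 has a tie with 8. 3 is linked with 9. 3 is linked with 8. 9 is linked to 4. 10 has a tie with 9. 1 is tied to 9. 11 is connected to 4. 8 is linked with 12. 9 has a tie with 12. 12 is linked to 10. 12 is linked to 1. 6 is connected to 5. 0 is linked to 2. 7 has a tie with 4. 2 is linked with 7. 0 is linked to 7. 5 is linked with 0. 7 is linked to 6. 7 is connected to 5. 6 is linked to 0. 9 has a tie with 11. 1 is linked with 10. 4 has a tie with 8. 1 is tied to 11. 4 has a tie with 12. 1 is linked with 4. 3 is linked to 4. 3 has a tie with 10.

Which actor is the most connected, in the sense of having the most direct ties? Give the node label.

Degrees — 0:5, 1:6, 2:2, 3:5, 4:7, 5:3, 6:3, 7:5, 8:7, 9:8, 10:5, 11:4, 12:6.
The maximum is 8, attained only by 9.

9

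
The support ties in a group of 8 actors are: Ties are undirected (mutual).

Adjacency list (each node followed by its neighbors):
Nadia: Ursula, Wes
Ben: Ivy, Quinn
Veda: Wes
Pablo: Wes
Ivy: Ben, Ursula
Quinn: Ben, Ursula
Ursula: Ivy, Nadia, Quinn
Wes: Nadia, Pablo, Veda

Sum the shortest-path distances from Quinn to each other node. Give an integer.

17

Distances from Quinn: Ben:1, Ivy:2, Nadia:2, Pablo:4, Ursula:1, Veda:4, Wes:3.
Sum = 1 + 2 + 2 + 4 + 1 + 4 + 3 = 17.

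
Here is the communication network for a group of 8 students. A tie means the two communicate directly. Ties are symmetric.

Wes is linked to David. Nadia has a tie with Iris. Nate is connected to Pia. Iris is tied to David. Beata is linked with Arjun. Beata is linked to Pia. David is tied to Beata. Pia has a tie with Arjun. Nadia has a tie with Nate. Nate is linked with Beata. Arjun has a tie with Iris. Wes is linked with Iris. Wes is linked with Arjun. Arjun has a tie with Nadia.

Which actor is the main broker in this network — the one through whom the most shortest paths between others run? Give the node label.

Arjun

Unnormalized betweenness of each node: Arjun:51/10, Beata:46/15, David:6/5, Iris:61/30, Nadia:26/15, Nate:1, Pia:8/15, Wes:1/3.
Arjun has the largest value, 51/10, making it the main broker — the node through which the most shortest paths run.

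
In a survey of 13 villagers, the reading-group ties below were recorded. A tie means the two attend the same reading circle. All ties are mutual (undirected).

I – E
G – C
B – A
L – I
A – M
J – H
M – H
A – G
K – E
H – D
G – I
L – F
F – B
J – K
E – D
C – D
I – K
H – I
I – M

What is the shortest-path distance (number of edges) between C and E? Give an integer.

One shortest route is C – D – E, which uses 2 edges, and C and E are not directly tied, so nothing shorter exists. So d(C,E) = 2.

2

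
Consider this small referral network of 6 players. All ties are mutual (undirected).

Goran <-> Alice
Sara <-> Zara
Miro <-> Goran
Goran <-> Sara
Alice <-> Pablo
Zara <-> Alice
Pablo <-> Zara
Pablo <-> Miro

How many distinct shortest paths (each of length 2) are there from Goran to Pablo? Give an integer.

The shortest distance is 2. The length-2 paths are: Goran–Alice–Pablo; Goran–Miro–Pablo.
That gives 2 distinct shortest paths.

2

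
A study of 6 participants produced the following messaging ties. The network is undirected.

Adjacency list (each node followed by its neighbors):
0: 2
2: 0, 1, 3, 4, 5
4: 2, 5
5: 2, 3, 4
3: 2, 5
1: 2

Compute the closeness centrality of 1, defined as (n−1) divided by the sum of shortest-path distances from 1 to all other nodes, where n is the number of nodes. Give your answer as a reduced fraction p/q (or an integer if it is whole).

Distances from 1: 0:2, 2:1, 3:2, 4:2, 5:2. Sum = 9.
n = 6, so closeness = 5/9.

5/9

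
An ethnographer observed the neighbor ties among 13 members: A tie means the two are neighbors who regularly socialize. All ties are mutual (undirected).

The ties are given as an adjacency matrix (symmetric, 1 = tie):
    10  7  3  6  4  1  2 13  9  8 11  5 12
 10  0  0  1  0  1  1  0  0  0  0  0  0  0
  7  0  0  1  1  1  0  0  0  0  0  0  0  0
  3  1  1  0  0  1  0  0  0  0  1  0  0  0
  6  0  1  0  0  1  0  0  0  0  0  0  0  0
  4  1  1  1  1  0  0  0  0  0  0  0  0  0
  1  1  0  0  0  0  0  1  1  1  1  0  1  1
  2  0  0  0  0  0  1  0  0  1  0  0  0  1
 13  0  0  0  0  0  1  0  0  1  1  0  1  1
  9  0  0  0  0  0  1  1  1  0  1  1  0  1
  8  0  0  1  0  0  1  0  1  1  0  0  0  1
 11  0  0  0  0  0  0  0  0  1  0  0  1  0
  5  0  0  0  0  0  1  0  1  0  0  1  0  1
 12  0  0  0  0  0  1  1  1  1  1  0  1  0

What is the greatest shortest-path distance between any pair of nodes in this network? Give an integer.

5

Eccentricity of each node (its greatest distance to any other): 1:3, 2:4, 3:3, 4:4, 5:4, 6:5, 7:4, 8:3, 9:4, 10:3, 11:5, 12:4, 13:4.
The maximum eccentricity is 5, realized for instance by the pair 6–11 via 6 – 4 – 10 – 1 – 9 – 11. So the diameter is 5.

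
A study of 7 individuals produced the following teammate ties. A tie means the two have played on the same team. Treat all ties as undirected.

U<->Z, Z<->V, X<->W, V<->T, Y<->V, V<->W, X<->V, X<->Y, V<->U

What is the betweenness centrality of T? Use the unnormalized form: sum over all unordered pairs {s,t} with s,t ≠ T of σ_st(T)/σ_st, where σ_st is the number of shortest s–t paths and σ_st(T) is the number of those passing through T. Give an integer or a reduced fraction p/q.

0

No shortest path between any pair of other nodes passes through T.
Summing the contributions gives betweenness(T) = 0.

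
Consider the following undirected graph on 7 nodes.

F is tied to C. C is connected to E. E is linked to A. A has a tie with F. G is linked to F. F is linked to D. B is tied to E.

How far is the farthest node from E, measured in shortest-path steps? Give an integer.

Distances from E: A:1, B:1, C:1, D:3, F:2, G:3.
The largest is 3 (to G and D), so the eccentricity of E is 3.

3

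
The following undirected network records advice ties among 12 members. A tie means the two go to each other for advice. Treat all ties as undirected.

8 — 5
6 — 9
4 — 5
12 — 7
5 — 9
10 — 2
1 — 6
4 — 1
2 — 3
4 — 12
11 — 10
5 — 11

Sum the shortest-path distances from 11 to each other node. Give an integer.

26

Distances from 11: 1:3, 2:2, 3:3, 4:2, 5:1, 6:3, 7:4, 8:2, 9:2, 10:1, 12:3.
Sum = 3 + 2 + 3 + 2 + 1 + 3 + 4 + 2 + 2 + 1 + 3 = 26.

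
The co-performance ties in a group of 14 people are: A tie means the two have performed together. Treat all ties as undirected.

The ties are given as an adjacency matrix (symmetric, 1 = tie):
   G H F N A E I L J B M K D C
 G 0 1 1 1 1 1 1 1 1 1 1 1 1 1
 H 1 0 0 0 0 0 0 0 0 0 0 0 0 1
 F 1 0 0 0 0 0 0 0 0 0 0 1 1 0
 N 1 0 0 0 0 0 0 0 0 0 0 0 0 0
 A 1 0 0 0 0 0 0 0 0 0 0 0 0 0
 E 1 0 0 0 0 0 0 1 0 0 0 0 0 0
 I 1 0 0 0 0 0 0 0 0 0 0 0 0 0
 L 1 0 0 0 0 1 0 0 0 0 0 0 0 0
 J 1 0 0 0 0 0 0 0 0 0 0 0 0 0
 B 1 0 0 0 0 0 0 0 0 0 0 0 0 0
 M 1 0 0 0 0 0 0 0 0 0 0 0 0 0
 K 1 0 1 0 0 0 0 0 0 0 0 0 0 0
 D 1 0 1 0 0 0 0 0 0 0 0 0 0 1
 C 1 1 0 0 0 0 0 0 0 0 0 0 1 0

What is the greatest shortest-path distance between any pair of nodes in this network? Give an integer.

Eccentricity of each node (its greatest distance to any other): A:2, B:2, C:2, D:2, E:2, F:2, G:1, H:2, I:2, J:2, K:2, L:2, M:2, N:2.
The maximum eccentricity is 2, realized for instance by the pair H–F via H – G – F. So the diameter is 2.

2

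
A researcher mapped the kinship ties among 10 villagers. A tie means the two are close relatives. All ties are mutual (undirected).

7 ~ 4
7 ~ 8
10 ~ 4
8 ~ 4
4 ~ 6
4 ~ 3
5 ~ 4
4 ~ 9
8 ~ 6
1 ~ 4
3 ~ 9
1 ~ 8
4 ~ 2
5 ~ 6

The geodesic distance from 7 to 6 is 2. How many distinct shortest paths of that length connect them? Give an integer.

2

The shortest distance is 2. The length-2 paths are: 7–4–6; 7–8–6.
That gives 2 distinct shortest paths.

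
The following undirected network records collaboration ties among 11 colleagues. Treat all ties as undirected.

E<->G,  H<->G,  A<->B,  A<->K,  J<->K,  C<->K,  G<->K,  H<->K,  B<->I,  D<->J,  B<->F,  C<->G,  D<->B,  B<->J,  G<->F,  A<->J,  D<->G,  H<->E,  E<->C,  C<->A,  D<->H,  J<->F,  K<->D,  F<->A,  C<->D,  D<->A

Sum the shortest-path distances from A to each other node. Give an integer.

14

Distances from A: B:1, C:1, D:1, E:2, F:1, G:2, H:2, I:2, J:1, K:1.
Sum = 1 + 1 + 1 + 2 + 1 + 2 + 2 + 2 + 1 + 1 = 14.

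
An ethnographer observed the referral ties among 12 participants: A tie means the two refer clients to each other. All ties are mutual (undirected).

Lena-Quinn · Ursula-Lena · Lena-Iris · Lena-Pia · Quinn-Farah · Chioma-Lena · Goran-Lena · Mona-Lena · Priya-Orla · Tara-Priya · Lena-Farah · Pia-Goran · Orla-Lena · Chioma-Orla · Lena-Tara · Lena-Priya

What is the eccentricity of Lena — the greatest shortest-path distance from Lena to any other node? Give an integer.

1

Distances from Lena: Chioma:1, Farah:1, Goran:1, Iris:1, Mona:1, Orla:1, Pia:1, Priya:1, Quinn:1, Tara:1, Ursula:1.
The largest is 1 (to Priya, Ursula, Goran, Tara, Orla, Farah, Pia, Chioma, Iris, Mona, and Quinn), so the eccentricity of Lena is 1.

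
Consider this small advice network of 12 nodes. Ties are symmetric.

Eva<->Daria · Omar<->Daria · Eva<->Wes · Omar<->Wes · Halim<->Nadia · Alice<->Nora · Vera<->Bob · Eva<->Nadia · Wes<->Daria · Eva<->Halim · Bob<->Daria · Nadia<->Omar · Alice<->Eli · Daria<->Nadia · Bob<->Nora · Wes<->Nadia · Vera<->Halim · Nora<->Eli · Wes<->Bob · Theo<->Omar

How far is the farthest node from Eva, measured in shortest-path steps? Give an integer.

4

Distances from Eva: Alice:4, Bob:2, Daria:1, Eli:4, Halim:1, Nadia:1, Nora:3, Omar:2, Theo:3, Vera:2, Wes:1.
The largest is 4 (to Alice and Eli), so the eccentricity of Eva is 4.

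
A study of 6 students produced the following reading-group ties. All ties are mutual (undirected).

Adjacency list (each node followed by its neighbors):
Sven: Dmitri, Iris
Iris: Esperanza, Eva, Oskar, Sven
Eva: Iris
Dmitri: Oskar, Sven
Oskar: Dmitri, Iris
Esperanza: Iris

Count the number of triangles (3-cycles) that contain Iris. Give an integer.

0

Iris's neighbors are Esperanza, Eva, Oskar, and Sven, but none of them are tied to each other, so no triangle contains Iris.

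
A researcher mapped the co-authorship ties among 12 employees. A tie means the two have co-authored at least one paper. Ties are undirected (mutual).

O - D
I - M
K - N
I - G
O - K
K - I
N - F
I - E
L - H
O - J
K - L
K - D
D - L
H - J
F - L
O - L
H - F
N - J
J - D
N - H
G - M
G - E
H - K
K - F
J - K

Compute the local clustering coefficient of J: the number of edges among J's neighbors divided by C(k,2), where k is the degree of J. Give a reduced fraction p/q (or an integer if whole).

3/5

J's neighbors: D, H, K, N, and O (k = 5).
Possible neighbor pairs: C(5,2) = 10. Edges among them: D–K, D–O, H–K, H–N, K–N, K–O → e = 6.
Clustering(J) = 6/10 = 3/5.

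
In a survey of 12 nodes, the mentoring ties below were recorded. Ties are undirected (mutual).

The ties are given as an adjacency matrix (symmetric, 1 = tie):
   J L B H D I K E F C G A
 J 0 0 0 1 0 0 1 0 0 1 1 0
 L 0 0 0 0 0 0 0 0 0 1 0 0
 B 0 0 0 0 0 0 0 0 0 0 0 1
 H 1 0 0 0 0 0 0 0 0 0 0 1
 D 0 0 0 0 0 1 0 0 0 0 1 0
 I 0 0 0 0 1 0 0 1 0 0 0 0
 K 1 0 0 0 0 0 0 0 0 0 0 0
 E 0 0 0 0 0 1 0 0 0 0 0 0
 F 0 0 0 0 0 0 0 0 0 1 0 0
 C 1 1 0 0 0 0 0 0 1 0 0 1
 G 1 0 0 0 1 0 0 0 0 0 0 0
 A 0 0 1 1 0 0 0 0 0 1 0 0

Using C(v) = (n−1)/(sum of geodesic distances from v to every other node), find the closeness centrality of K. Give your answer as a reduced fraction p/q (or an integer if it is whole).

11/32

Distances from K: A:3, B:4, C:2, D:3, E:5, F:3, G:2, H:2, I:4, J:1, L:3. Sum = 32.
n = 12, so closeness = 11/32.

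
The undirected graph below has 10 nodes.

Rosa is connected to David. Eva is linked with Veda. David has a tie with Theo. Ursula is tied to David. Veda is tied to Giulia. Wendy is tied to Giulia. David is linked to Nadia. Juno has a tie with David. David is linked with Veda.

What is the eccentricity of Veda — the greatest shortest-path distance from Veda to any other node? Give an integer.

Distances from Veda: David:1, Eva:1, Giulia:1, Juno:2, Nadia:2, Rosa:2, Theo:2, Ursula:2, Wendy:2.
The largest is 2 (to Theo, Juno, Nadia, Ursula, Rosa, and Wendy), so the eccentricity of Veda is 2.

2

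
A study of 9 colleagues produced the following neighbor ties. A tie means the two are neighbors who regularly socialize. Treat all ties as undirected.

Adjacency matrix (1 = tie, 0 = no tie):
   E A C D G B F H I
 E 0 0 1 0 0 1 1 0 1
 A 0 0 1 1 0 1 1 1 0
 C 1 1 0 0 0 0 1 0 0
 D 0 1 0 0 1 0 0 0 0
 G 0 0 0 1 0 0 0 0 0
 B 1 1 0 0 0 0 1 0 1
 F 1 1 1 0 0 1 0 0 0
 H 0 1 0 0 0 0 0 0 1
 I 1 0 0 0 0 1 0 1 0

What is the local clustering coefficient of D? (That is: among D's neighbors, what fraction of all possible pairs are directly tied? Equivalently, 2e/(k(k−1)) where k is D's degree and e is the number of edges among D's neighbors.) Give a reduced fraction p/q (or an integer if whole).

D's neighbors: A and G (k = 2).
Possible neighbor pairs: C(2,2) = 1. Edges among them: none → e = 0.
Clustering(D) = 0/1.

0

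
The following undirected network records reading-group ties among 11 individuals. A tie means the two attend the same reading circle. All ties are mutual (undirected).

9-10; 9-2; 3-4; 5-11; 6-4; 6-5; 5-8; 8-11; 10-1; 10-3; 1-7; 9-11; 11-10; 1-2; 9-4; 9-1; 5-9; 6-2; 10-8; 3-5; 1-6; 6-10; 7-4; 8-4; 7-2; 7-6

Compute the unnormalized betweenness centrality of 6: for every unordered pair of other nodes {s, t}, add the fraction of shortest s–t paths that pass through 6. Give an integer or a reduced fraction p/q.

Pairs whose geodesics pass through 6 — 5–2: 1/2; 5–7: 1; 5–1: 1/2; 5–4: 1/4; 5–10: 1/5; 8–2: 3/9; 2–3: 3/8; 2–4: 1/3; 2–10: 1/3; 11–7: 2/7; 7–10: 1/2; 1–4: 1/3; 4–10: 1/4.
All other pairs contribute 0.
Summing the contributions gives betweenness(6) = 4363/840.

4363/840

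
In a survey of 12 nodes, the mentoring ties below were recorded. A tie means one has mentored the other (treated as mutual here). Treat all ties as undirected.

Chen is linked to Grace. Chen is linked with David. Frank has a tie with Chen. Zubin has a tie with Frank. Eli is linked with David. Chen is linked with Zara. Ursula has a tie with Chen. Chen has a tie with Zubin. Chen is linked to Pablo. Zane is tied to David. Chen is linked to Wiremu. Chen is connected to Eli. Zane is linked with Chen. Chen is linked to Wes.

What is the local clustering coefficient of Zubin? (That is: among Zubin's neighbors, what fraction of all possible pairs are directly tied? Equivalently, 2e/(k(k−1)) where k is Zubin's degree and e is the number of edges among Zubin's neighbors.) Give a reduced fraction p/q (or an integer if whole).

Zubin's neighbors: Chen and Frank (k = 2).
Possible neighbor pairs: C(2,2) = 1. Edges among them: Chen–Frank → e = 1.
Clustering(Zubin) = 1/1.

1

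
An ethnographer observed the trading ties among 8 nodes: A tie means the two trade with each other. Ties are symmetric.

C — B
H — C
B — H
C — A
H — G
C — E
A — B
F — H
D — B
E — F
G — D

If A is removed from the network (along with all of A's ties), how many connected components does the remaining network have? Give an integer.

A's neighbors (B and C) remain reachable from one another through other ties, so the rest of the network stays in one piece.

1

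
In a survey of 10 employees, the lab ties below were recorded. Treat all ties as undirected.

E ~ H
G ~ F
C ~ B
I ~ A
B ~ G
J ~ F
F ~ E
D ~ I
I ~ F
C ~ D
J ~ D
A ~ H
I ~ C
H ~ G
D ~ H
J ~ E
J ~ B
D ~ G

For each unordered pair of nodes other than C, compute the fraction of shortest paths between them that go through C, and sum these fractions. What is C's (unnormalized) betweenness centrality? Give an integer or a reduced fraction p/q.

Pairs whose geodesics pass through C — B–D: 1/3; B–I: 1; B–A: 1/2.
All other pairs contribute 0.
Summing the contributions gives betweenness(C) = 11/6.

11/6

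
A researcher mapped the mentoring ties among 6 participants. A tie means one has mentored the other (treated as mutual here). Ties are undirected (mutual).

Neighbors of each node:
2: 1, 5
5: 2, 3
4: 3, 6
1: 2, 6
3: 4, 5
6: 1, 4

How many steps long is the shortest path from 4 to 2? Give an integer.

One shortest route is 4 – 6 – 1 – 2, which uses 3 edges, and at distance 2 from 4 we only reach {1, 5}, which does not include 2. So d(4,2) = 3.

3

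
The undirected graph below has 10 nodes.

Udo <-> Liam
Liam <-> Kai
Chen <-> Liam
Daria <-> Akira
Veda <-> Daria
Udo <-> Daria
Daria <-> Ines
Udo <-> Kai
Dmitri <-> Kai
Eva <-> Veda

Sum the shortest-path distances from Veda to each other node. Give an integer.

22

Distances from Veda: Akira:2, Chen:4, Daria:1, Dmitri:4, Eva:1, Ines:2, Kai:3, Liam:3, Udo:2.
Sum = 2 + 4 + 1 + 4 + 1 + 2 + 3 + 3 + 2 = 22.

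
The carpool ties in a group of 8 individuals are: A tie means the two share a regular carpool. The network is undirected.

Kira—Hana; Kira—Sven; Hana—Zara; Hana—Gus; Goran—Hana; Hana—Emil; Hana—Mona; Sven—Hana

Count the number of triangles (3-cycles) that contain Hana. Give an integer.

1

Hana's neighbors: Emil, Goran, Gus, Kira, Mona, Sven, and Zara.
Neighbor pairs that are themselves tied: Hana–Kira–Sven. Each forms one triangle with Hana, for 1 in total.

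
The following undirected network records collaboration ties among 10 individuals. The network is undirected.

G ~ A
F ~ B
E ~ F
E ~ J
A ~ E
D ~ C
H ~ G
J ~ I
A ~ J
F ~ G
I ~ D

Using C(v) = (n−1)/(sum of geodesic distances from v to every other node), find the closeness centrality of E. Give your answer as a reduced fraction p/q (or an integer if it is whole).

Distances from E: A:1, B:2, C:4, D:3, F:1, G:2, H:3, I:2, J:1. Sum = 19.
n = 10, so closeness = 9/19.

9/19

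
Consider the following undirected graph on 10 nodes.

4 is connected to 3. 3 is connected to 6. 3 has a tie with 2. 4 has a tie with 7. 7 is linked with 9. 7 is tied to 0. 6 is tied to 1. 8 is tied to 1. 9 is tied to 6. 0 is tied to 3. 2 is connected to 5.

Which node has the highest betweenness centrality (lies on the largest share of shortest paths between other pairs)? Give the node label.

3

Unnormalized betweenness of each node: 0:3/2, 1:8, 2:8, 3:41/2, 4:3/2, 5:0, 6:17, 7:5/2, 8:0, 9:3.
3 has the largest value, 41/2, making it the main broker — the node through which the most shortest paths run.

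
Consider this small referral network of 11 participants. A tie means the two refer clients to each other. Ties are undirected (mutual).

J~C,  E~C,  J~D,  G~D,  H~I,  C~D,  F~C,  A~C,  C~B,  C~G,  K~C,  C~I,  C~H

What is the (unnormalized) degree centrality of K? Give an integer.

K is directly tied to C. That is 1 neighbor, so the degree of K is 1.

1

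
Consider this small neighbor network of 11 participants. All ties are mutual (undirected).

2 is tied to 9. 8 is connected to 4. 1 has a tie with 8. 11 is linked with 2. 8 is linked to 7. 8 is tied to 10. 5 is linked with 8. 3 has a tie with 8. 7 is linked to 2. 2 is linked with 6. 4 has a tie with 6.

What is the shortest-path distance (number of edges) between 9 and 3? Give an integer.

4

One shortest route is 9 – 2 – 7 – 8 – 3, which uses 4 edges, and at distance 3 from 9 we only reach {4, 8}, which does not include 3. So d(9,3) = 4.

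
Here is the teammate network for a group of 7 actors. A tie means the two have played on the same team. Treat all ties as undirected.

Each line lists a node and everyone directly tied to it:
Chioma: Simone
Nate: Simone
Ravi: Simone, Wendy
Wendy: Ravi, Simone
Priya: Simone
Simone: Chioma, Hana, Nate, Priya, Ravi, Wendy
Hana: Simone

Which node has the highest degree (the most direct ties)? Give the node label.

Degrees — Chioma:1, Hana:1, Nate:1, Priya:1, Ravi:2, Simone:6, Wendy:2.
The maximum is 6, attained only by Simone.

Simone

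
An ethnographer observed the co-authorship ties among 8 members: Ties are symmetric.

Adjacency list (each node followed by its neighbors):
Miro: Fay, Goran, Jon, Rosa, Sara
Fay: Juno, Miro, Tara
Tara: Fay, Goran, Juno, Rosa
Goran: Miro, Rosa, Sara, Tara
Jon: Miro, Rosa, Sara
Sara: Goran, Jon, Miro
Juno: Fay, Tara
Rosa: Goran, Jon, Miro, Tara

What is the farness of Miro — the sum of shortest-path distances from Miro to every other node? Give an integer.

9

Distances from Miro: Fay:1, Goran:1, Jon:1, Juno:2, Rosa:1, Sara:1, Tara:2.
Sum = 1 + 1 + 1 + 2 + 1 + 1 + 2 = 9.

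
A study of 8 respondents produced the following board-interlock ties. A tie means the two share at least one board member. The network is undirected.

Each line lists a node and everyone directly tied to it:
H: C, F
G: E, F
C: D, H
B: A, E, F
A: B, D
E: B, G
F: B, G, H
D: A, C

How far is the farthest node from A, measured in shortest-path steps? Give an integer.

3

Distances from A: B:1, C:2, D:1, E:2, F:2, G:3, H:3.
The largest is 3 (to H and G), so the eccentricity of A is 3.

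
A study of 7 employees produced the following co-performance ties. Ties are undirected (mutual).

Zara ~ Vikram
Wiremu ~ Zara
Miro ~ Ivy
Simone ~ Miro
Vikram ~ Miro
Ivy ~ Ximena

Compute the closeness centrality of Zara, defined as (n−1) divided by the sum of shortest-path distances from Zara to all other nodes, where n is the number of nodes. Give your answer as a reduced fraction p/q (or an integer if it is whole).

Distances from Zara: Ivy:3, Miro:2, Simone:3, Vikram:1, Wiremu:1, Ximena:4. Sum = 14.
n = 7, so closeness = 6/14 = 3/7.

3/7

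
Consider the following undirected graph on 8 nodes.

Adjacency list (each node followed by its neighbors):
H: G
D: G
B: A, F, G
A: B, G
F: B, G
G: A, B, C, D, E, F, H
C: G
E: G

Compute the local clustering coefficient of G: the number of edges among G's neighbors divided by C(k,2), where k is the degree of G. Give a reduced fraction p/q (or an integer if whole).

2/21

G's neighbors: A, B, C, D, E, F, and H (k = 7).
Possible neighbor pairs: C(7,2) = 21. Edges among them: A–B, B–F → e = 2.
Clustering(G) = 2/21.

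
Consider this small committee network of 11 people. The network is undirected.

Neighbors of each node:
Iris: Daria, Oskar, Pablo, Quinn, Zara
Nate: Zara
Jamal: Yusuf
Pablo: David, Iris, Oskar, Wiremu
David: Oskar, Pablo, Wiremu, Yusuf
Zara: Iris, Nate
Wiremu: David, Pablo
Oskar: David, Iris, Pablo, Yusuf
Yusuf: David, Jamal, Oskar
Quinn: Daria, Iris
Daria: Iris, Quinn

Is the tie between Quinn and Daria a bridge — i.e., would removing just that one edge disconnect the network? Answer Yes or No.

Even without that edge, Quinn still reaches Daria via Quinn – Iris – Daria, so the network stays connected. Not a bridge.

No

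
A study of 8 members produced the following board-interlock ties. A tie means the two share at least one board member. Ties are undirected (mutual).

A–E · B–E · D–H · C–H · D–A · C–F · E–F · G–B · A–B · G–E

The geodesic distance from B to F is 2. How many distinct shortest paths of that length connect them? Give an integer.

The shortest distance is 2, and the only length-2 path is B–E–F. So there is exactly 1 shortest path.

1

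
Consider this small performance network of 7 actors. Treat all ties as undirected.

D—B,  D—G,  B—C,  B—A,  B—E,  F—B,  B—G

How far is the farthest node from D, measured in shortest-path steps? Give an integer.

Distances from D: A:2, B:1, C:2, E:2, F:2, G:1.
The largest is 2 (to F, C, A, and E), so the eccentricity of D is 2.

2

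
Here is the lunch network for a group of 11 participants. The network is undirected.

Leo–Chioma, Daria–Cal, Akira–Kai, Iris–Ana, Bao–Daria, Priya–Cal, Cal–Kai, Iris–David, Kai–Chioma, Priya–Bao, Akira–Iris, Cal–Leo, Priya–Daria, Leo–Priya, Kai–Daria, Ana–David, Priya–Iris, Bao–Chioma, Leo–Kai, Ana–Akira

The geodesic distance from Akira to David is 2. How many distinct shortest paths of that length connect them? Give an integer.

2

The shortest distance is 2. The length-2 paths are: Akira–Ana–David; Akira–Iris–David.
That gives 2 distinct shortest paths.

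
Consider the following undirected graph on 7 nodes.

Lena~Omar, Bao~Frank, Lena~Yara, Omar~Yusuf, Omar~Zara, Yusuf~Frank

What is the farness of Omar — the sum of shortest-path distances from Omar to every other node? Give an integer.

Distances from Omar: Bao:3, Frank:2, Lena:1, Yara:2, Yusuf:1, Zara:1.
Sum = 3 + 2 + 1 + 2 + 1 + 1 = 10.

10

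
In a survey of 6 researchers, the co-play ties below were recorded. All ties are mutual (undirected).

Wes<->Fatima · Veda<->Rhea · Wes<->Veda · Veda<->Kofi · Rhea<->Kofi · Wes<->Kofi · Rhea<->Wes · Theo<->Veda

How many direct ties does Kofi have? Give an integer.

Kofi is directly tied to Rhea, Veda, and Wes. That is 3 neighbors, so the degree of Kofi is 3.

3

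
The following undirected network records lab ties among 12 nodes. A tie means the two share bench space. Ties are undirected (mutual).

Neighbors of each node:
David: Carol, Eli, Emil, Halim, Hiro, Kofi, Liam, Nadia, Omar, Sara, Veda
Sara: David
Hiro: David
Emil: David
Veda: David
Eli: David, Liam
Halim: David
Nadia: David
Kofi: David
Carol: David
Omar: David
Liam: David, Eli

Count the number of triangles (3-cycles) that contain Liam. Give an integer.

1

Liam's neighbors: David and Eli.
Neighbor pairs that are themselves tied: Liam–David–Eli. Each forms one triangle with Liam, for 1 in total.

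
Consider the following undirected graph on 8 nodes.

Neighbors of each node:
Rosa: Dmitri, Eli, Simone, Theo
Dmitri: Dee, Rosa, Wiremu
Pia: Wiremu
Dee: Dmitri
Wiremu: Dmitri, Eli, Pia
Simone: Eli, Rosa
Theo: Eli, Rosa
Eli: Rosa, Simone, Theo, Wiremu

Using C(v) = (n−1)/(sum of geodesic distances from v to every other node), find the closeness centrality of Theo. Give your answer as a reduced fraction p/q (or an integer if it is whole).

Distances from Theo: Dee:3, Dmitri:2, Eli:1, Pia:3, Rosa:1, Simone:2, Wiremu:2. Sum = 14.
n = 8, so closeness = 7/14 = 1/2.

1/2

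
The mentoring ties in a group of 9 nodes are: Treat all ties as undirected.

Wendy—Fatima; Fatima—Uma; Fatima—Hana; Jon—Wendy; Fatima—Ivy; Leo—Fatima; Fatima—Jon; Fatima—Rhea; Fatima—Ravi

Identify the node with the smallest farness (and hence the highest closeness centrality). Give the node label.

Farness (sum of distances to all others) for each node — Fatima:8, Hana:15, Ivy:15, Jon:14, Leo:15, Ravi:15, Rhea:15, Uma:15, Wendy:14.
The smallest farness is 8, for Fatima, so Fatima has the highest closeness.

Fatima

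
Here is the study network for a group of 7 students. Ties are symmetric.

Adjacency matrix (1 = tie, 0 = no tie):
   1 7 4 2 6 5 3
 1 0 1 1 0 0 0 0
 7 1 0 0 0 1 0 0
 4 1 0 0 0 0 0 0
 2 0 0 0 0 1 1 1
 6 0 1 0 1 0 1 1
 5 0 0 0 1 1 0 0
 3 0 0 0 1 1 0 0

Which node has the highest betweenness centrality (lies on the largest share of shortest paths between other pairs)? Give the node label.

Unnormalized betweenness of each node: 1:5, 2:1/2, 3:0, 4:0, 5:0, 6:19/2, 7:8.
6 has the largest value, 19/2, making it the main broker — the node through which the most shortest paths run.

6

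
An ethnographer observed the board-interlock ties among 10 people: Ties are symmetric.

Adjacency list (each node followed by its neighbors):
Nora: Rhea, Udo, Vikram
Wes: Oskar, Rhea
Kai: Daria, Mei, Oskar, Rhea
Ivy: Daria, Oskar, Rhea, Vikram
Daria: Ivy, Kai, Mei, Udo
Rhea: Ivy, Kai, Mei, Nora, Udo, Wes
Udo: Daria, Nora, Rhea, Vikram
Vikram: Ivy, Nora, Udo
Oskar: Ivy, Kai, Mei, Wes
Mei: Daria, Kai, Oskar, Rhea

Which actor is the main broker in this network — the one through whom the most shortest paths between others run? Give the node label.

Unnormalized betweenness of each node: Daria:73/24, Ivy:4391/840, Kai:659/420, Mei:659/420, Nora:11/12, Oskar:89/28, Rhea:1627/140, Udo:22/7, Vikram:139/120, Wes:23/40.
Rhea has the largest value, 1627/140, making it the main broker — the node through which the most shortest paths run.

Rhea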